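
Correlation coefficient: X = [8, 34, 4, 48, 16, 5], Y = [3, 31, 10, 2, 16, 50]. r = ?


Mean X = 19.1667, Mean Y = 18.6667
SD X = 16.415609, SD Y = 17.026124
Cov = -71.111111
r = -71.111111/(16.415609*17.026124) = -0.2544

r = -0.2544


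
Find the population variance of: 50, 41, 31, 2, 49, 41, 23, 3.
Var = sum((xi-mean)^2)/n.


Mean = 30.0000
Squared deviations: 400.0000, 121.0000, 1.0000, 784.0000, 361.0000, 121.0000, 49.0000, 729.0000
Sum = 2566.0000
Variance = 2566.0000/8 = 320.7500

Variance = 320.7500


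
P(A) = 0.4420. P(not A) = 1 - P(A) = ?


P(not A) = 1 - 0.4420 = 0.5580

P(not A) = 0.5580


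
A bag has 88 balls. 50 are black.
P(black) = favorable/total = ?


P = 50/88 = 0.5682

P = 0.5682


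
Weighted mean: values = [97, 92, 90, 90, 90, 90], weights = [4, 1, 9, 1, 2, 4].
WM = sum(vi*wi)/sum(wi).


Numerator = 97*4 + 92*1 + 90*9 + 90*1 + 90*2 + 90*4 = 1920
Denominator = 4 + 1 + 9 + 1 + 2 + 4 = 21
WM = 1920/21 = 91.4286

WM = 91.4286


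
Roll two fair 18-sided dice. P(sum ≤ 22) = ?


Total outcomes = 18×18 = 324
Favorable (sum ≤ 22): 219
P = 219/324 = 0.6759

P = 0.6759


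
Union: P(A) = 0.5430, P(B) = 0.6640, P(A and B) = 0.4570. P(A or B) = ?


P(A∪B) = 0.5430 + 0.6640 - 0.4570
= 1.2070 - 0.4570
= 0.7500

P(A∪B) = 0.7500


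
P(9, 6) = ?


P(9,6) = 9!/3!
= 362880/6
= 60480

P(9,6) = 60480


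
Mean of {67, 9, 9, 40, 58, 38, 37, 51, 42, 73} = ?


Sum = 67 + 9 + 9 + 40 + 58 + 38 + 37 + 51 + 42 + 73 = 424
n = 10
Mean = 424/10 = 42.4000

Mean = 42.4000


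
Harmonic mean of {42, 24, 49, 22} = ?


Sum of reciprocals = 1/42 + 1/24 + 1/49 + 1/22 = 0.131339
HM = 4/0.131339 = 30.4556

HM = 30.4556


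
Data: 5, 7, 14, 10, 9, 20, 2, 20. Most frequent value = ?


Frequencies: 2:1, 5:1, 7:1, 9:1, 10:1, 14:1, 20:2
Max frequency = 2
Mode = 20

Mode = 20


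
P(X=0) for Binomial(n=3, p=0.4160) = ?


C(3,0) = 1
p^0 = 1.000000
(1-p)^3 = 0.199177
P = 1 * 1.000000 * 0.199177 = 0.1992

P(X=0) = 0.1992


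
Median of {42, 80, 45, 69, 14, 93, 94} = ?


Sorted: 14, 42, 45, 69, 80, 93, 94
n = 7 (odd)
Middle value = 69

Median = 69


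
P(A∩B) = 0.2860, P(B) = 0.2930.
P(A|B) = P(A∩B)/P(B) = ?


P(A|B) = 0.2860/0.2930 = 0.9761

P(A|B) = 0.9761


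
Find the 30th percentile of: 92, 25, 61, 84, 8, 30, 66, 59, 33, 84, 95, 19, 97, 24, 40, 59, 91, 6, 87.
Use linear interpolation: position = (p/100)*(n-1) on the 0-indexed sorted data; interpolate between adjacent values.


Sorted: 6, 8, 19, 24, 25, 30, 33, 40, 59, 59, 61, 66, 84, 84, 87, 91, 92, 95, 97
n = 19
Index = 30/100 * 18 = 5.4000
Lower = data[5] = 30, Upper = data[6] = 33
P30 = 30 + 0.4000*(3) = 31.2000

P30 = 31.2000


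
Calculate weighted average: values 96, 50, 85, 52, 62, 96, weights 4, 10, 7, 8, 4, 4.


Numerator = 96*4 + 50*10 + 85*7 + 52*8 + 62*4 + 96*4 = 2527
Denominator = 4 + 10 + 7 + 8 + 4 + 4 = 37
WM = 2527/37 = 68.2973

WM = 68.2973


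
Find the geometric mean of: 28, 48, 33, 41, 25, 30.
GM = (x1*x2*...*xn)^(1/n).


Product = 28 × 48 × 33 × 41 × 25 × 30 = 1363824000
GM = 1363824000^(1/6) = 33.3012

GM = 33.3012


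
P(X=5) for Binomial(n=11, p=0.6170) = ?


C(11,5) = 462
p^5 = 0.089418
(1-p)^6 = 0.003156
P = 462 * 0.089418 * 0.003156 = 0.1304

P(X=5) = 0.1304


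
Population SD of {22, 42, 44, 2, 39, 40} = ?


Mean = 31.5000
Variance = 225.9167
SD = sqrt(225.9167) = 15.0305

SD = 15.0305


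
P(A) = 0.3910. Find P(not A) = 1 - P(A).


P(not A) = 1 - 0.3910 = 0.6090

P(not A) = 0.6090


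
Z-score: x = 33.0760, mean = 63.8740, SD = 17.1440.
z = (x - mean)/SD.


z = (33.0760 - 63.8740)/17.1440
= -30.7980/17.1440
= -1.7964

z = -1.7964


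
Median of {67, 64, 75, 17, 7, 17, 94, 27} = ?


Sorted: 7, 17, 17, 27, 64, 67, 75, 94
n = 8 (even)
Middle values: 27 and 64
Median = (27+64)/2 = 45.5000

Median = 45.5000


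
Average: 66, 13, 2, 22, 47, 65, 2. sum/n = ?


Sum = 66 + 13 + 2 + 22 + 47 + 65 + 2 = 217
n = 7
Mean = 217/7 = 31.0000

Mean = 31.0000


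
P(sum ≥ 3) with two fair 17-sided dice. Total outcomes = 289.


Total outcomes = 17×17 = 289
Favorable (sum ≥ 3): 288
P = 288/289 = 0.9965

P = 0.9965


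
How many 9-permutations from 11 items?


P(11,9) = 11!/2!
= 39916800/2
= 19958400

P(11,9) = 19958400


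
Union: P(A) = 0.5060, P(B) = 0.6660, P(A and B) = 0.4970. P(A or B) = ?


P(A∪B) = 0.5060 + 0.6660 - 0.4970
= 1.1720 - 0.4970
= 0.6750

P(A∪B) = 0.6750


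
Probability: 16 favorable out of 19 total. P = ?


P = 16/19 = 0.8421

P = 0.8421


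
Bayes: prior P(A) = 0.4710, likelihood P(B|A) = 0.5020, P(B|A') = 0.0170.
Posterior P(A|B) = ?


P(B) = P(B|A)*P(A) + P(B|A')*P(A')
= 0.5020*0.4710 + 0.0170*0.5290
= 0.236442 + 0.008993 = 0.245435
P(A|B) = 0.236442/0.245435 = 0.9634

P(A|B) = 0.9634


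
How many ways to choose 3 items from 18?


C(18,3) = 18!/(3! × 15!)
= 6402373705728000/(6 × 1307674368000)
= 816

C(18,3) = 816


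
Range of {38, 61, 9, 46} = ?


Max = 61, Min = 9
Range = 61 - 9 = 52

Range = 52


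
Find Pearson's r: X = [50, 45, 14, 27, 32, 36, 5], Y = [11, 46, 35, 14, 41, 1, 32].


Mean X = 29.8571, Mean Y = 25.7143
SD X = 14.903773, SD Y = 15.745424
Cov = -54.040816
r = -54.040816/(14.903773*15.745424) = -0.2303

r = -0.2303


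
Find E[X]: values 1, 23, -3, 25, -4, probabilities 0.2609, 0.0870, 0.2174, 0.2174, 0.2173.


E[X] = 1*0.2609 + 23*0.0870 - 3*0.2174 + 25*0.2174 - 4*0.2173
= 0.2609 + 2.0010 - 0.6522 + 5.4350 - 0.8692
= 6.1755

E[X] = 6.1755


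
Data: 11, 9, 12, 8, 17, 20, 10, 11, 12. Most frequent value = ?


Frequencies: 8:1, 9:1, 10:1, 11:2, 12:2, 17:1, 20:1
Max frequency = 2
Mode = 11, 12

Mode = 11, 12


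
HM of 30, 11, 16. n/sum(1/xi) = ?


Sum of reciprocals = 1/30 + 1/11 + 1/16 = 0.186742
HM = 3/0.186742 = 16.0649

HM = 16.0649


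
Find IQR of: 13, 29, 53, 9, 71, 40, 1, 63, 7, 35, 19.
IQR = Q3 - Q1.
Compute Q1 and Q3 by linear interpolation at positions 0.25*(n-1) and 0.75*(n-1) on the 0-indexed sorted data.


Sorted: 1, 7, 9, 13, 19, 29, 35, 40, 53, 63, 71
Q1 (25th %ile) = 11.0000
Q3 (75th %ile) = 46.5000
IQR = 46.5000 - 11.0000 = 35.5000

IQR = 35.5000


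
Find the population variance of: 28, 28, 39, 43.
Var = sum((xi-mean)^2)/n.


Mean = 34.5000
Squared deviations: 42.2500, 42.2500, 20.2500, 72.2500
Sum = 177.0000
Variance = 177.0000/4 = 44.2500

Variance = 44.2500


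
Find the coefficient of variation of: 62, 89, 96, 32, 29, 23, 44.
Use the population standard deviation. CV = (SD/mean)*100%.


Mean = 53.5714
SD = 27.3123
CV = (27.3123/53.5714)*100 = 50.9829%

CV = 50.9829%


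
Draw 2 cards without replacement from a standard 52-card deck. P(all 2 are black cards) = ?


P(all black cards) = (26/52) × (25/51)
= 0.2451

P = 0.2451


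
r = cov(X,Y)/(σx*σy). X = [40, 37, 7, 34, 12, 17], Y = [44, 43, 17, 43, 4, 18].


Mean X = 24.5000, Mean Y = 28.1667
SD X = 12.945398, SD Y = 15.826314
Cov = 190.916667
r = 190.916667/(12.945398*15.826314) = 0.9319

r = 0.9319


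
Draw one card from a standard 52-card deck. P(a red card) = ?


26 red cards in 52 cards
P = 26/52 = 0.5000

P = 0.5000


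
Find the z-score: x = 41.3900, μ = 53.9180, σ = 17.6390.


z = (41.3900 - 53.9180)/17.6390
= -12.5280/17.6390
= -0.7102

z = -0.7102


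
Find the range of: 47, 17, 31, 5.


Max = 47, Min = 5
Range = 47 - 5 = 42

Range = 42


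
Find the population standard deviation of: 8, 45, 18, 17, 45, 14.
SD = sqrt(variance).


Mean = 24.5000
Variance = 220.2500
SD = sqrt(220.2500) = 14.8408

SD = 14.8408


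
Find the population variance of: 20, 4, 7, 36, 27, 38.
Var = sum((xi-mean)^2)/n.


Mean = 22.0000
Squared deviations: 4.0000, 324.0000, 225.0000, 196.0000, 25.0000, 256.0000
Sum = 1030.0000
Variance = 1030.0000/6 = 171.6667

Variance = 171.6667


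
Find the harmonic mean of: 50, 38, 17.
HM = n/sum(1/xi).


Sum of reciprocals = 1/50 + 1/38 + 1/17 = 0.105139
HM = 3/0.105139 = 28.5336

HM = 28.5336


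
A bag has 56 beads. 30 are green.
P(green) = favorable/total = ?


P = 30/56 = 0.5357

P = 0.5357


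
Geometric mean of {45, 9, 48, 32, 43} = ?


Product = 45 × 9 × 48 × 32 × 43 = 26749440
GM = 26749440^(1/5) = 30.5818

GM = 30.5818


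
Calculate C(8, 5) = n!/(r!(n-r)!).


C(8,5) = 8!/(5! × 3!)
= 40320/(120 × 6)
= 56

C(8,5) = 56


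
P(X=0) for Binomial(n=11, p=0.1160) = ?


C(11,0) = 1
p^0 = 1.000000
(1-p)^11 = 0.257617
P = 1 * 1.000000 * 0.257617 = 0.2576

P(X=0) = 0.2576


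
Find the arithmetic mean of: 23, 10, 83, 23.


Sum = 23 + 10 + 83 + 23 = 139
n = 4
Mean = 139/4 = 34.7500

Mean = 34.7500


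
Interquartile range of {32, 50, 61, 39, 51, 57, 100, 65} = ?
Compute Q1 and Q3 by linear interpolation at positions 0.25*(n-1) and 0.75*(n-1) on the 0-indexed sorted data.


Sorted: 32, 39, 50, 51, 57, 61, 65, 100
Q1 (25th %ile) = 47.2500
Q3 (75th %ile) = 62.0000
IQR = 62.0000 - 47.2500 = 14.7500

IQR = 14.7500


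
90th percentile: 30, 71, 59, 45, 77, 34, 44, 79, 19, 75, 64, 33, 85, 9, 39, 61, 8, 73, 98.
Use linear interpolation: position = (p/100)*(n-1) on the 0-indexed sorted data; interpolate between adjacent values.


Sorted: 8, 9, 19, 30, 33, 34, 39, 44, 45, 59, 61, 64, 71, 73, 75, 77, 79, 85, 98
n = 19
Index = 90/100 * 18 = 16.2000
Lower = data[16] = 79, Upper = data[17] = 85
P90 = 79 + 0.2000*(6) = 80.2000

P90 = 80.2000


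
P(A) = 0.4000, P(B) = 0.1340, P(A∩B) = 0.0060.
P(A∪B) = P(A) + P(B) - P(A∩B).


P(A∪B) = 0.4000 + 0.1340 - 0.0060
= 0.5340 - 0.0060
= 0.5280

P(A∪B) = 0.5280


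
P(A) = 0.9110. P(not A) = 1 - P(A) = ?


P(not A) = 1 - 0.9110 = 0.0890

P(not A) = 0.0890


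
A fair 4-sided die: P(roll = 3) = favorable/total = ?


Favorable outcomes (roll = 3): 1
Total outcomes = 4
P = 1/4 = 0.2500

P = 0.2500


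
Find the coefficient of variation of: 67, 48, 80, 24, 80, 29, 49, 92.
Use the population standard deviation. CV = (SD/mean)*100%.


Mean = 58.6250
SD = 23.3984
CV = (23.3984/58.6250)*100 = 39.9120%

CV = 39.9120%


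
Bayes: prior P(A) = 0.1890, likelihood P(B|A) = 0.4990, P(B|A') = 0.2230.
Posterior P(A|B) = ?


P(B) = P(B|A)*P(A) + P(B|A')*P(A')
= 0.4990*0.1890 + 0.2230*0.8110
= 0.094311 + 0.180853 = 0.275164
P(A|B) = 0.094311/0.275164 = 0.3427

P(A|B) = 0.3427


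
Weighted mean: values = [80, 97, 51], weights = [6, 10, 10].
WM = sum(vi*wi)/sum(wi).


Numerator = 80*6 + 97*10 + 51*10 = 1960
Denominator = 6 + 10 + 10 = 26
WM = 1960/26 = 75.3846

WM = 75.3846


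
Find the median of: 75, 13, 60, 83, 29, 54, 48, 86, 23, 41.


Sorted: 13, 23, 29, 41, 48, 54, 60, 75, 83, 86
n = 10 (even)
Middle values: 48 and 54
Median = (48+54)/2 = 51.0000

Median = 51.0000


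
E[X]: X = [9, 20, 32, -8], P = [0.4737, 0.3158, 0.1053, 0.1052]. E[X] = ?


E[X] = 9*0.4737 + 20*0.3158 + 32*0.1053 - 8*0.1052
= 4.2633 + 6.3160 + 3.3696 - 0.8416
= 13.1073

E[X] = 13.1073


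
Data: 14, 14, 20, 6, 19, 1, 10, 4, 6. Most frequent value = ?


Frequencies: 1:1, 4:1, 6:2, 10:1, 14:2, 19:1, 20:1
Max frequency = 2
Mode = 6, 14

Mode = 6, 14


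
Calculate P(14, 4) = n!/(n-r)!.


P(14,4) = 14!/10!
= 87178291200/3628800
= 24024

P(14,4) = 24024


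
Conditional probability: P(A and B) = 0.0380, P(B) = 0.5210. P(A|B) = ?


P(A|B) = 0.0380/0.5210 = 0.0729

P(A|B) = 0.0729


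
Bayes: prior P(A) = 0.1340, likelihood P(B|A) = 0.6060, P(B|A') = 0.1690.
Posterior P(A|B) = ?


P(B) = P(B|A)*P(A) + P(B|A')*P(A')
= 0.6060*0.1340 + 0.1690*0.8660
= 0.081204 + 0.146354 = 0.227558
P(A|B) = 0.081204/0.227558 = 0.3568

P(A|B) = 0.3568


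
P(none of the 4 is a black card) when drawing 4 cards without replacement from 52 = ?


P(no black cards) = (26/52) × (25/51) × (24/50) × (23/49)
= 0.0552

P = 0.0552


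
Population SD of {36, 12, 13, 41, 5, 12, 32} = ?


Mean = 21.5714
Variance = 175.1020
SD = sqrt(175.1020) = 13.2326

SD = 13.2326


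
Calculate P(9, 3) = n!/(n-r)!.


P(9,3) = 9!/6!
= 362880/720
= 504

P(9,3) = 504


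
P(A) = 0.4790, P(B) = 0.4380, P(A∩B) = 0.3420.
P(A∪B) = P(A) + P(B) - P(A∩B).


P(A∪B) = 0.4790 + 0.4380 - 0.3420
= 0.9170 - 0.3420
= 0.5750

P(A∪B) = 0.5750


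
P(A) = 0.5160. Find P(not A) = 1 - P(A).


P(not A) = 1 - 0.5160 = 0.4840

P(not A) = 0.4840


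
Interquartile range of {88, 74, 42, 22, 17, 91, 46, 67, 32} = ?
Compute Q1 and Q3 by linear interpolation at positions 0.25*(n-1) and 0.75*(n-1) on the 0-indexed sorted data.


Sorted: 17, 22, 32, 42, 46, 67, 74, 88, 91
Q1 (25th %ile) = 32.0000
Q3 (75th %ile) = 74.0000
IQR = 74.0000 - 32.0000 = 42.0000

IQR = 42.0000


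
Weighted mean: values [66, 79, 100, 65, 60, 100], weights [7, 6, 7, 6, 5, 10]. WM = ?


Numerator = 66*7 + 79*6 + 100*7 + 65*6 + 60*5 + 100*10 = 3326
Denominator = 7 + 6 + 7 + 6 + 5 + 10 = 41
WM = 3326/41 = 81.1220

WM = 81.1220


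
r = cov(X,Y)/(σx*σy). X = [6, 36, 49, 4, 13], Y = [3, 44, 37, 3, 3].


Mean X = 21.6000, Mean Y = 18.0000
SD X = 17.805617, SD Y = 18.504054
Cov = 304.400000
r = 304.400000/(17.805617*18.504054) = 0.9239

r = 0.9239


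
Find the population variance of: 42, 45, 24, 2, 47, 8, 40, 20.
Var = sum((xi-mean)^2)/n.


Mean = 28.5000
Squared deviations: 182.2500, 272.2500, 20.2500, 702.2500, 342.2500, 420.2500, 132.2500, 72.2500
Sum = 2144.0000
Variance = 2144.0000/8 = 268.0000

Variance = 268.0000


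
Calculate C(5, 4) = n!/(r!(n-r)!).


C(5,4) = 5!/(4! × 1!)
= 120/(24 × 1)
= 5

C(5,4) = 5


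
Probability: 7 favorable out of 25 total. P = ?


P = 7/25 = 0.2800

P = 0.2800


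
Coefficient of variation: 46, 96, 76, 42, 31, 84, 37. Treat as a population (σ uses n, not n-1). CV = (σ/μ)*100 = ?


Mean = 58.8571
SD = 23.9310
CV = (23.9310/58.8571)*100 = 40.6595%

CV = 40.6595%


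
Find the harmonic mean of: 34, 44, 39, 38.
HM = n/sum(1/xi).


Sum of reciprocals = 1/34 + 1/44 + 1/39 + 1/38 = 0.104096
HM = 4/0.104096 = 38.4261

HM = 38.4261


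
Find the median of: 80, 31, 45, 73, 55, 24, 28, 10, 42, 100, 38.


Sorted: 10, 24, 28, 31, 38, 42, 45, 55, 73, 80, 100
n = 11 (odd)
Middle value = 42

Median = 42


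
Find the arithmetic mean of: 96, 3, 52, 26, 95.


Sum = 96 + 3 + 52 + 26 + 95 = 272
n = 5
Mean = 272/5 = 54.4000

Mean = 54.4000


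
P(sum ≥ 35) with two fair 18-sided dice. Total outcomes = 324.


Total outcomes = 18×18 = 324
Favorable (sum ≥ 35): 3
P = 3/324 = 0.0093

P = 0.0093


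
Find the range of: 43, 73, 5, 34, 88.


Max = 88, Min = 5
Range = 88 - 5 = 83

Range = 83


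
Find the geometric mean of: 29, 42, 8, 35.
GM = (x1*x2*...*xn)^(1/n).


Product = 29 × 42 × 8 × 35 = 341040
GM = 341040^(1/4) = 24.1658

GM = 24.1658


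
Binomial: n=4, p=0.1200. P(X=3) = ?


C(4,3) = 4
p^3 = 0.001728
(1-p)^1 = 0.880000
P = 4 * 0.001728 * 0.880000 = 0.0061

P(X=3) = 0.0061


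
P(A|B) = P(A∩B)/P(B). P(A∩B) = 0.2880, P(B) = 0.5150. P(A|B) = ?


P(A|B) = 0.2880/0.5150 = 0.5592

P(A|B) = 0.5592


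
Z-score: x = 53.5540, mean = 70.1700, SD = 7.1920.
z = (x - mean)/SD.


z = (53.5540 - 70.1700)/7.1920
= -16.6160/7.1920
= -2.3103

z = -2.3103


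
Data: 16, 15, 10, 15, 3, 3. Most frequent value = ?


Frequencies: 3:2, 10:1, 15:2, 16:1
Max frequency = 2
Mode = 3, 15

Mode = 3, 15


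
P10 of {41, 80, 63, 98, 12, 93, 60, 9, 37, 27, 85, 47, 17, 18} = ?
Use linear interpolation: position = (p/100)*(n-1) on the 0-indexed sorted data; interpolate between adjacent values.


Sorted: 9, 12, 17, 18, 27, 37, 41, 47, 60, 63, 80, 85, 93, 98
n = 14
Index = 10/100 * 13 = 1.3000
Lower = data[1] = 12, Upper = data[2] = 17
P10 = 12 + 0.3000*(5) = 13.5000

P10 = 13.5000


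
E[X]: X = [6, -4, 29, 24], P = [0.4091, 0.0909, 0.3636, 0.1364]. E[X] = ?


E[X] = 6*0.4091 - 4*0.0909 + 29*0.3636 + 24*0.1364
= 2.4546 - 0.3636 + 10.5444 + 3.2736
= 15.9090

E[X] = 15.9090


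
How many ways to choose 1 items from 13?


C(13,1) = 13!/(1! × 12!)
= 6227020800/(1 × 479001600)
= 13

C(13,1) = 13


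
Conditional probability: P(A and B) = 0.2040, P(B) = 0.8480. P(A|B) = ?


P(A|B) = 0.2040/0.8480 = 0.2406

P(A|B) = 0.2406


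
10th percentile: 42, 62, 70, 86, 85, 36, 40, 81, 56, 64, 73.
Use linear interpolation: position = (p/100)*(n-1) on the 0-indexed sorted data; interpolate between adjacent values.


Sorted: 36, 40, 42, 56, 62, 64, 70, 73, 81, 85, 86
n = 11
Index = 10/100 * 10 = 1.0000
Lower = data[1] = 40, Upper = data[2] = 42
P10 = 40 + 0*(2) = 40.0000

P10 = 40.0000


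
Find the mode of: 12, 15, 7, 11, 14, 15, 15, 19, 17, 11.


Frequencies: 7:1, 11:2, 12:1, 14:1, 15:3, 17:1, 19:1
Max frequency = 3
Mode = 15

Mode = 15


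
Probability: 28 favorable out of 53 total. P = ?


P = 28/53 = 0.5283

P = 0.5283


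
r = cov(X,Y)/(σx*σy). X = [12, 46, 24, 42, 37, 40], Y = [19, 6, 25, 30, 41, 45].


Mean X = 33.5000, Mean Y = 27.6667
SD X = 11.800424, SD Y = 13.136040
Cov = 20.000000
r = 20.000000/(11.800424*13.136040) = 0.1290

r = 0.1290


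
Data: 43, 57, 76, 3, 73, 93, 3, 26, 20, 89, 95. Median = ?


Sorted: 3, 3, 20, 26, 43, 57, 73, 76, 89, 93, 95
n = 11 (odd)
Middle value = 57

Median = 57


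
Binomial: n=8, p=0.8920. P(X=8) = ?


C(8,8) = 1
p^8 = 0.400792
(1-p)^0 = 1.000000
P = 1 * 0.400792 * 1.000000 = 0.4008

P(X=8) = 0.4008


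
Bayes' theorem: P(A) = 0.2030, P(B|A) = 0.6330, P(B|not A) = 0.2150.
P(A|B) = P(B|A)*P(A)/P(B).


P(B) = P(B|A)*P(A) + P(B|A')*P(A')
= 0.6330*0.2030 + 0.2150*0.7970
= 0.128499 + 0.171355 = 0.299854
P(A|B) = 0.128499/0.299854 = 0.4285

P(A|B) = 0.4285


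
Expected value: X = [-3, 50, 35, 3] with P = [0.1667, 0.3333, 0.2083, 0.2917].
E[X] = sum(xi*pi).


E[X] = -3*0.1667 + 50*0.3333 + 35*0.2083 + 3*0.2917
= -0.5001 + 16.6650 + 7.2905 + 0.8751
= 24.3305

E[X] = 24.3305


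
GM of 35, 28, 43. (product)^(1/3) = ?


Product = 35 × 28 × 43 = 42140
GM = 42140^(1/3) = 34.7988

GM = 34.7988


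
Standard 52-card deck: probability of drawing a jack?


4 jacks in 52 cards
P = 4/52 = 0.0769

P = 0.0769


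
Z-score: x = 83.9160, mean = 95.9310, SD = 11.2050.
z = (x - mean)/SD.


z = (83.9160 - 95.9310)/11.2050
= -12.0150/11.2050
= -1.0723

z = -1.0723


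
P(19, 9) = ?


P(19,9) = 19!/10!
= 121645100408832000/3628800
= 33522128640

P(19,9) = 33522128640


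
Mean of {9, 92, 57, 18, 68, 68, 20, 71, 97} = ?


Sum = 9 + 92 + 57 + 18 + 68 + 68 + 20 + 71 + 97 = 500
n = 9
Mean = 500/9 = 55.5556

Mean = 55.5556


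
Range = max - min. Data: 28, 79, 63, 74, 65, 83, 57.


Max = 83, Min = 28
Range = 83 - 28 = 55

Range = 55


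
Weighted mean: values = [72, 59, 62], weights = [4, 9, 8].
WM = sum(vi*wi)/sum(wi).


Numerator = 72*4 + 59*9 + 62*8 = 1315
Denominator = 4 + 9 + 8 = 21
WM = 1315/21 = 62.6190

WM = 62.6190


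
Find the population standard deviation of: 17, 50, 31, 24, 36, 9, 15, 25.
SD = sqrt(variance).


Mean = 25.8750
Variance = 149.6094
SD = sqrt(149.6094) = 12.2315

SD = 12.2315


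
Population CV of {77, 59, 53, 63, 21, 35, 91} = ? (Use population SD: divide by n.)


Mean = 57.0000
SD = 22.0130
CV = (22.0130/57.0000)*100 = 38.6193%

CV = 38.6193%


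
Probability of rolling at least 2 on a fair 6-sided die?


Favorable outcomes (roll ≥ 2): 5
Total outcomes = 6
P = 5/6 = 0.8333

P = 0.8333


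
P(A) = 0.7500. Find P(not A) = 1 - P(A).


P(not A) = 1 - 0.7500 = 0.2500

P(not A) = 0.2500


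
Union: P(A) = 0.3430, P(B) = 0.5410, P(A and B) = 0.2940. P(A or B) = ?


P(A∪B) = 0.3430 + 0.5410 - 0.2940
= 0.8840 - 0.2940
= 0.5900

P(A∪B) = 0.5900


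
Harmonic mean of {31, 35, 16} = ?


Sum of reciprocals = 1/31 + 1/35 + 1/16 = 0.123329
HM = 3/0.123329 = 24.3251

HM = 24.3251


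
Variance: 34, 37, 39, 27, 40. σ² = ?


Mean = 35.4000
Squared deviations: 1.9600, 2.5600, 12.9600, 70.5600, 21.1600
Sum = 109.2000
Variance = 109.2000/5 = 21.8400

Variance = 21.8400


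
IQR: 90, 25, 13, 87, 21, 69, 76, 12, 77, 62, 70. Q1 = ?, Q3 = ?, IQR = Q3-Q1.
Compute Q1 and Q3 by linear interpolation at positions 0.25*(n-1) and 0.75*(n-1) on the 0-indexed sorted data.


Sorted: 12, 13, 21, 25, 62, 69, 70, 76, 77, 87, 90
Q1 (25th %ile) = 23.0000
Q3 (75th %ile) = 76.5000
IQR = 76.5000 - 23.0000 = 53.5000

IQR = 53.5000


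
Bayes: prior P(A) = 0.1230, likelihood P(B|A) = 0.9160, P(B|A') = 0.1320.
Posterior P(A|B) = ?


P(B) = P(B|A)*P(A) + P(B|A')*P(A')
= 0.9160*0.1230 + 0.1320*0.8770
= 0.112668 + 0.115764 = 0.228432
P(A|B) = 0.112668/0.228432 = 0.4932

P(A|B) = 0.4932


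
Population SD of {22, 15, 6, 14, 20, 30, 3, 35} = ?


Mean = 18.1250
Variance = 105.8594
SD = sqrt(105.8594) = 10.2888

SD = 10.2888


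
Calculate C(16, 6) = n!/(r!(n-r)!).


C(16,6) = 16!/(6! × 10!)
= 20922789888000/(720 × 3628800)
= 8008

C(16,6) = 8008


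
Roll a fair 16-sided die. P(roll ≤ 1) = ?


Favorable outcomes (roll ≤ 1): 1
Total outcomes = 16
P = 1/16 = 0.0625

P = 0.0625


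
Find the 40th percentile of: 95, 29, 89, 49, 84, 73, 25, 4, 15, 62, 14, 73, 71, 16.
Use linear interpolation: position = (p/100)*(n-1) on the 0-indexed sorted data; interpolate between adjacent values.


Sorted: 4, 14, 15, 16, 25, 29, 49, 62, 71, 73, 73, 84, 89, 95
n = 14
Index = 40/100 * 13 = 5.2000
Lower = data[5] = 29, Upper = data[6] = 49
P40 = 29 + 0.2000*(20) = 33.0000

P40 = 33.0000


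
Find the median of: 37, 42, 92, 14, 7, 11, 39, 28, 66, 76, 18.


Sorted: 7, 11, 14, 18, 28, 37, 39, 42, 66, 76, 92
n = 11 (odd)
Middle value = 37

Median = 37


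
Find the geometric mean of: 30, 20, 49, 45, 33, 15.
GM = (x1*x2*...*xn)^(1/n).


Product = 30 × 20 × 49 × 45 × 33 × 15 = 654885000
GM = 654885000^(1/6) = 29.4687

GM = 29.4687


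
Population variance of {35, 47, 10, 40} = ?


Mean = 33.0000
Squared deviations: 4.0000, 196.0000, 529.0000, 49.0000
Sum = 778.0000
Variance = 778.0000/4 = 194.5000

Variance = 194.5000


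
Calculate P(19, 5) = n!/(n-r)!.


P(19,5) = 19!/14!
= 121645100408832000/87178291200
= 1395360

P(19,5) = 1395360


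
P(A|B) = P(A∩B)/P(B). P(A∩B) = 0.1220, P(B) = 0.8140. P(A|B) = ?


P(A|B) = 0.1220/0.8140 = 0.1499

P(A|B) = 0.1499


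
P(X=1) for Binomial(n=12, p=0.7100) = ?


C(12,1) = 12
p^1 = 0.710000
(1-p)^11 = 1.220051e-06
P = 12 * 0.710000 * 1.220051e-06 = 1.0395e-05

P(X=1) = 1.0395e-05


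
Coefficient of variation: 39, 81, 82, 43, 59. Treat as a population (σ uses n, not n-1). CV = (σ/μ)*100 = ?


Mean = 60.8000
SD = 18.1813
CV = (18.1813/60.8000)*100 = 29.9035%

CV = 29.9035%


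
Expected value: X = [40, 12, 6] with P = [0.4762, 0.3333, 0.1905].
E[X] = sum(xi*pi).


E[X] = 40*0.4762 + 12*0.3333 + 6*0.1905
= 19.0480 + 3.9996 + 1.1430
= 24.1906

E[X] = 24.1906


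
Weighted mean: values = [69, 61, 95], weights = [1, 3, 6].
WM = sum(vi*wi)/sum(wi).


Numerator = 69*1 + 61*3 + 95*6 = 822
Denominator = 1 + 3 + 6 = 10
WM = 822/10 = 82.2000

WM = 82.2000


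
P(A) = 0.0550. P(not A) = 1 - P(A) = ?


P(not A) = 1 - 0.0550 = 0.9450

P(not A) = 0.9450


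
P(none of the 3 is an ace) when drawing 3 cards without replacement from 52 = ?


P(no aces) = (48/52) × (47/51) × (46/50)
= 0.7826

P = 0.7826


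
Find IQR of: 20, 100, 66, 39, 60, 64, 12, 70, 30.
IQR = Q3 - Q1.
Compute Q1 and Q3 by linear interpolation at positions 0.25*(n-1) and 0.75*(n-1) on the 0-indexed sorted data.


Sorted: 12, 20, 30, 39, 60, 64, 66, 70, 100
Q1 (25th %ile) = 30.0000
Q3 (75th %ile) = 66.0000
IQR = 66.0000 - 30.0000 = 36.0000

IQR = 36.0000


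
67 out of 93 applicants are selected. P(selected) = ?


P = 67/93 = 0.7204

P = 0.7204


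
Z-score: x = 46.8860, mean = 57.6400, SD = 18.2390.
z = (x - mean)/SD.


z = (46.8860 - 57.6400)/18.2390
= -10.7540/18.2390
= -0.5896

z = -0.5896


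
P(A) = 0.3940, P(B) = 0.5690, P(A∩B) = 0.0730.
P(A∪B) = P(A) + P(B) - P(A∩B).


P(A∪B) = 0.3940 + 0.5690 - 0.0730
= 0.9630 - 0.0730
= 0.8900

P(A∪B) = 0.8900


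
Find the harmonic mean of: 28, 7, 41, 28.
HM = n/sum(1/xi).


Sum of reciprocals = 1/28 + 1/7 + 1/41 + 1/28 = 0.238676
HM = 4/0.238676 = 16.7591

HM = 16.7591


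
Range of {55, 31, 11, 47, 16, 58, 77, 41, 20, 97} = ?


Max = 97, Min = 11
Range = 97 - 11 = 86

Range = 86


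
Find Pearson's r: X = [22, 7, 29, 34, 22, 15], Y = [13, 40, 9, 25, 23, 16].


Mean X = 21.5000, Mean Y = 21.0000
SD X = 8.808140, SD Y = 10.115994
Cov = -47.666667
r = -47.666667/(8.808140*10.115994) = -0.5350

r = -0.5350


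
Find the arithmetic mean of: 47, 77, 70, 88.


Sum = 47 + 77 + 70 + 88 = 282
n = 4
Mean = 282/4 = 70.5000

Mean = 70.5000


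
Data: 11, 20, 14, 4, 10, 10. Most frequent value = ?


Frequencies: 4:1, 10:2, 11:1, 14:1, 20:1
Max frequency = 2
Mode = 10

Mode = 10


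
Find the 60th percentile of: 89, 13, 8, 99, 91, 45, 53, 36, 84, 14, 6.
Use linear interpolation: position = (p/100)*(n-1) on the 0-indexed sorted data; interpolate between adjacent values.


Sorted: 6, 8, 13, 14, 36, 45, 53, 84, 89, 91, 99
n = 11
Index = 60/100 * 10 = 6.0000
Lower = data[6] = 53, Upper = data[7] = 84
P60 = 53 + 0*(31) = 53.0000

P60 = 53.0000


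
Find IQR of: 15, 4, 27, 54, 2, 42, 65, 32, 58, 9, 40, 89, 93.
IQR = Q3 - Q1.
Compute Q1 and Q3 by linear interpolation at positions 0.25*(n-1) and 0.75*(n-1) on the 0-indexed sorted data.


Sorted: 2, 4, 9, 15, 27, 32, 40, 42, 54, 58, 65, 89, 93
Q1 (25th %ile) = 15.0000
Q3 (75th %ile) = 58.0000
IQR = 58.0000 - 15.0000 = 43.0000

IQR = 43.0000


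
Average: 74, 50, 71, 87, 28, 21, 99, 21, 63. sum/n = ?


Sum = 74 + 50 + 71 + 87 + 28 + 21 + 99 + 21 + 63 = 514
n = 9
Mean = 514/9 = 57.1111

Mean = 57.1111


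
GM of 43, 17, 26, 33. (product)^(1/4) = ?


Product = 43 × 17 × 26 × 33 = 627198
GM = 627198^(1/4) = 28.1418

GM = 28.1418


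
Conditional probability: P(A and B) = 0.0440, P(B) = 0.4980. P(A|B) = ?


P(A|B) = 0.0440/0.4980 = 0.0884

P(A|B) = 0.0884


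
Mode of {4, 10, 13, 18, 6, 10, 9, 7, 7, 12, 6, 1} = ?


Frequencies: 1:1, 4:1, 6:2, 7:2, 9:1, 10:2, 12:1, 13:1, 18:1
Max frequency = 2
Mode = 6, 7, 10

Mode = 6, 7, 10


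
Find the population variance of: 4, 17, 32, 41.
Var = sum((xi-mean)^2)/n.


Mean = 23.5000
Squared deviations: 380.2500, 42.2500, 72.2500, 306.2500
Sum = 801.0000
Variance = 801.0000/4 = 200.2500

Variance = 200.2500


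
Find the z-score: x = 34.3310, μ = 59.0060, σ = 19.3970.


z = (34.3310 - 59.0060)/19.3970
= -24.6750/19.3970
= -1.2721

z = -1.2721


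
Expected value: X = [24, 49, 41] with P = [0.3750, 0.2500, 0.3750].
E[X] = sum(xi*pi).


E[X] = 24*0.3750 + 49*0.2500 + 41*0.3750
= 9.0000 + 12.2500 + 15.3750
= 36.6250

E[X] = 36.6250


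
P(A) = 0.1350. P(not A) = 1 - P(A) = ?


P(not A) = 1 - 0.1350 = 0.8650

P(not A) = 0.8650


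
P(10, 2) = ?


P(10,2) = 10!/8!
= 3628800/40320
= 90

P(10,2) = 90


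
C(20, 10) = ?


C(20,10) = 20!/(10! × 10!)
= 2432902008176640000/(3628800 × 3628800)
= 184756

C(20,10) = 184756


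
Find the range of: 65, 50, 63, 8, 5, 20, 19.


Max = 65, Min = 5
Range = 65 - 5 = 60

Range = 60


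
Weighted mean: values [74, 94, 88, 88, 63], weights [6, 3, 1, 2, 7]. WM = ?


Numerator = 74*6 + 94*3 + 88*1 + 88*2 + 63*7 = 1431
Denominator = 6 + 3 + 1 + 2 + 7 = 19
WM = 1431/19 = 75.3158

WM = 75.3158


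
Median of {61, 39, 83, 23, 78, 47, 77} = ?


Sorted: 23, 39, 47, 61, 77, 78, 83
n = 7 (odd)
Middle value = 61

Median = 61


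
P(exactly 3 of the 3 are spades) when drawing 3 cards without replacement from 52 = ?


Hypergeometric: P(X=3) = C(13,3)·C(39,0) / C(52,3)
= 286 × 1 / 22100
= 286/22100 = 0.0129

P = 0.0129


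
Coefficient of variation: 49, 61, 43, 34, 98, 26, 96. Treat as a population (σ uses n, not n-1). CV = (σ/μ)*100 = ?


Mean = 58.1429
SD = 26.6159
CV = (26.6159/58.1429)*100 = 45.7768%

CV = 45.7768%


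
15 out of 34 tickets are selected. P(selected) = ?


P = 15/34 = 0.4412

P = 0.4412


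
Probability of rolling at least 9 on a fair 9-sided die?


Favorable outcomes (roll ≥ 9): 1
Total outcomes = 9
P = 1/9 = 0.1111

P = 0.1111


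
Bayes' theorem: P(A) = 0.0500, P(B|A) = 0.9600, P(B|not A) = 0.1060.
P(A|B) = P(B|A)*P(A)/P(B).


P(B) = P(B|A)*P(A) + P(B|A')*P(A')
= 0.9600*0.0500 + 0.1060*0.9500
= 0.048000 + 0.100700 = 0.148700
P(A|B) = 0.048000/0.148700 = 0.3228

P(A|B) = 0.3228


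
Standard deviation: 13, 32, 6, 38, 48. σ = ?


Mean = 27.4000
Variance = 244.6400
SD = sqrt(244.6400) = 15.6410

SD = 15.6410


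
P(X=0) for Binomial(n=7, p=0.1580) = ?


C(7,0) = 1
p^0 = 1.000000
(1-p)^7 = 0.300044
P = 1 * 1.000000 * 0.300044 = 0.3000

P(X=0) = 0.3000


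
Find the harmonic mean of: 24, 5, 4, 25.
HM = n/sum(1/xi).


Sum of reciprocals = 1/24 + 1/5 + 1/4 + 1/25 = 0.531667
HM = 4/0.531667 = 7.5235

HM = 7.5235


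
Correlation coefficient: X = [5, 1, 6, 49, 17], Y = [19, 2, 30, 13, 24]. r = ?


Mean X = 15.6000, Mean Y = 17.6000
SD X = 17.522557, SD Y = 9.604166
Cov = -10.160000
r = -10.160000/(17.522557*9.604166) = -0.0604

r = -0.0604


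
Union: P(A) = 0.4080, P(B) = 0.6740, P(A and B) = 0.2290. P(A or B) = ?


P(A∪B) = 0.4080 + 0.6740 - 0.2290
= 1.0820 - 0.2290
= 0.8530

P(A∪B) = 0.8530


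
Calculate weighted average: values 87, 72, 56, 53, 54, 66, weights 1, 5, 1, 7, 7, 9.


Numerator = 87*1 + 72*5 + 56*1 + 53*7 + 54*7 + 66*9 = 1846
Denominator = 1 + 5 + 1 + 7 + 7 + 9 = 30
WM = 1846/30 = 61.5333

WM = 61.5333


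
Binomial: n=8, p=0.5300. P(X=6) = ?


C(8,6) = 28
p^6 = 0.022164
(1-p)^2 = 0.220900
P = 28 * 0.022164 * 0.220900 = 0.1371

P(X=6) = 0.1371


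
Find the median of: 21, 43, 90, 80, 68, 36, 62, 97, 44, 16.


Sorted: 16, 21, 36, 43, 44, 62, 68, 80, 90, 97
n = 10 (even)
Middle values: 44 and 62
Median = (44+62)/2 = 53.0000

Median = 53.0000


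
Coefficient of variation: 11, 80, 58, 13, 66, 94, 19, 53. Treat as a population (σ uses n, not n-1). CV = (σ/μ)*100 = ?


Mean = 49.2500
SD = 29.6047
CV = (29.6047/49.2500)*100 = 60.1110%

CV = 60.1110%


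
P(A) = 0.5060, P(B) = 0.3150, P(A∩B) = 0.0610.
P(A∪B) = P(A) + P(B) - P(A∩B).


P(A∪B) = 0.5060 + 0.3150 - 0.0610
= 0.8210 - 0.0610
= 0.7600

P(A∪B) = 0.7600


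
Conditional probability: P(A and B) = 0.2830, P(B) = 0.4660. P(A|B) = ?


P(A|B) = 0.2830/0.4660 = 0.6073

P(A|B) = 0.6073


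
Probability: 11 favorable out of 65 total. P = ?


P = 11/65 = 0.1692

P = 0.1692


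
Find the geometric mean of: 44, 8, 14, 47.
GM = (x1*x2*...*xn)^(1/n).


Product = 44 × 8 × 14 × 47 = 231616
GM = 231616^(1/4) = 21.9378

GM = 21.9378


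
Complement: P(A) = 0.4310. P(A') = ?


P(not A) = 1 - 0.4310 = 0.5690

P(not A) = 0.5690


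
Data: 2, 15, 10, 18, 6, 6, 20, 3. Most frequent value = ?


Frequencies: 2:1, 3:1, 6:2, 10:1, 15:1, 18:1, 20:1
Max frequency = 2
Mode = 6

Mode = 6


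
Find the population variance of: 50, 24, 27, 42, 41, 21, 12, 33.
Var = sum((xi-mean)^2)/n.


Mean = 31.2500
Squared deviations: 351.5625, 52.5625, 18.0625, 115.5625, 95.0625, 105.0625, 370.5625, 3.0625
Sum = 1111.5000
Variance = 1111.5000/8 = 138.9375

Variance = 138.9375


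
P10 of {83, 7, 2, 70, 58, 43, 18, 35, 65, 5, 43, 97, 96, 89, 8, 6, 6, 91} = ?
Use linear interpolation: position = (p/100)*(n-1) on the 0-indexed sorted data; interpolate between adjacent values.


Sorted: 2, 5, 6, 6, 7, 8, 18, 35, 43, 43, 58, 65, 70, 83, 89, 91, 96, 97
n = 18
Index = 10/100 * 17 = 1.7000
Lower = data[1] = 5, Upper = data[2] = 6
P10 = 5 + 0.7000*(1) = 5.7000

P10 = 5.7000


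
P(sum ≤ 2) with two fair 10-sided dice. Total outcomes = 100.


Total outcomes = 10×10 = 100
Favorable (sum ≤ 2): 1
P = 1/100 = 0.0100

P = 0.0100


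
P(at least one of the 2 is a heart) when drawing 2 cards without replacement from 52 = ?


P(at least one) = 1 - P(none)
P(none) = (39/52) × (38/51) = 0.558824
P(at least one) = 1 - 0.558824 = 0.4412

P = 0.4412


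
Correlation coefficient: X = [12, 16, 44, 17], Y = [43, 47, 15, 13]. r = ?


Mean X = 22.2500, Mean Y = 29.5000
SD X = 12.695964, SD Y = 15.580436
Cov = -119.125000
r = -119.125000/(12.695964*15.580436) = -0.6022

r = -0.6022


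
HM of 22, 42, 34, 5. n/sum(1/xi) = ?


Sum of reciprocals = 1/22 + 1/42 + 1/34 + 1/5 = 0.298676
HM = 4/0.298676 = 13.3924

HM = 13.3924


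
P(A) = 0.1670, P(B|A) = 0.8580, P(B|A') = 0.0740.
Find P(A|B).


P(B) = P(B|A)*P(A) + P(B|A')*P(A')
= 0.8580*0.1670 + 0.0740*0.8330
= 0.143286 + 0.061642 = 0.204928
P(A|B) = 0.143286/0.204928 = 0.6992

P(A|B) = 0.6992


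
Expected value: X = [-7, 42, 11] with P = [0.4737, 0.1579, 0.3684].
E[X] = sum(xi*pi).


E[X] = -7*0.4737 + 42*0.1579 + 11*0.3684
= -3.3159 + 6.6318 + 4.0524
= 7.3683

E[X] = 7.3683


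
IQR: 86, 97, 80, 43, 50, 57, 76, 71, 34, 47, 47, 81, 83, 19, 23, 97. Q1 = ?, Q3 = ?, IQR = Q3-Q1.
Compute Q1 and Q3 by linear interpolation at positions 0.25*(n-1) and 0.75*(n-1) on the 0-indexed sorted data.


Sorted: 19, 23, 34, 43, 47, 47, 50, 57, 71, 76, 80, 81, 83, 86, 97, 97
Q1 (25th %ile) = 46.0000
Q3 (75th %ile) = 81.5000
IQR = 81.5000 - 46.0000 = 35.5000

IQR = 35.5000


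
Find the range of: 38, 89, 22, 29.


Max = 89, Min = 22
Range = 89 - 22 = 67

Range = 67


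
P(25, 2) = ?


P(25,2) = 25!/23!
= 15511210043330985984000000/25852016738884976640000
= 600

P(25,2) = 600


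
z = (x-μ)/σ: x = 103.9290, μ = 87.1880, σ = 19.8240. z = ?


z = (103.9290 - 87.1880)/19.8240
= 16.7410/19.8240
= 0.8445

z = 0.8445


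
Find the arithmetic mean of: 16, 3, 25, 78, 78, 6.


Sum = 16 + 3 + 25 + 78 + 78 + 6 = 206
n = 6
Mean = 206/6 = 34.3333

Mean = 34.3333


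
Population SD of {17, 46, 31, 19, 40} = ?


Mean = 30.6000
Variance = 129.0400
SD = sqrt(129.0400) = 11.3596

SD = 11.3596


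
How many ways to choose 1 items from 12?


C(12,1) = 12!/(1! × 11!)
= 479001600/(1 × 39916800)
= 12

C(12,1) = 12


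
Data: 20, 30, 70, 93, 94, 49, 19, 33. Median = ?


Sorted: 19, 20, 30, 33, 49, 70, 93, 94
n = 8 (even)
Middle values: 33 and 49
Median = (33+49)/2 = 41.0000

Median = 41.0000


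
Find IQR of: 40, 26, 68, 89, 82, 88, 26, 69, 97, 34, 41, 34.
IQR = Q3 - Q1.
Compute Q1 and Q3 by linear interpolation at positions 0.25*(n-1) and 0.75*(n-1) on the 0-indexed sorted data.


Sorted: 26, 26, 34, 34, 40, 41, 68, 69, 82, 88, 89, 97
Q1 (25th %ile) = 34.0000
Q3 (75th %ile) = 83.5000
IQR = 83.5000 - 34.0000 = 49.5000

IQR = 49.5000


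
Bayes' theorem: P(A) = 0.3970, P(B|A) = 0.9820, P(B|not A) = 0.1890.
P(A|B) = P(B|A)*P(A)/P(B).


P(B) = P(B|A)*P(A) + P(B|A')*P(A')
= 0.9820*0.3970 + 0.1890*0.6030
= 0.389854 + 0.113967 = 0.503821
P(A|B) = 0.389854/0.503821 = 0.7738

P(A|B) = 0.7738


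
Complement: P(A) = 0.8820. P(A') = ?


P(not A) = 1 - 0.8820 = 0.1180

P(not A) = 0.1180


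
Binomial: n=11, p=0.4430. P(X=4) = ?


C(11,4) = 330
p^4 = 0.038514
(1-p)^7 = 0.016634
P = 330 * 0.038514 * 0.016634 = 0.2114

P(X=4) = 0.2114


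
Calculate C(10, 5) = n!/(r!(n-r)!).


C(10,5) = 10!/(5! × 5!)
= 3628800/(120 × 120)
= 252

C(10,5) = 252


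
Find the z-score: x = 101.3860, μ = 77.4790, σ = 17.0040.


z = (101.3860 - 77.4790)/17.0040
= 23.9070/17.0040
= 1.4060

z = 1.4060


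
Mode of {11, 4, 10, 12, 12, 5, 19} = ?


Frequencies: 4:1, 5:1, 10:1, 11:1, 12:2, 19:1
Max frequency = 2
Mode = 12

Mode = 12


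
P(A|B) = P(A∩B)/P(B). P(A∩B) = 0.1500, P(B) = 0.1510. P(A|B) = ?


P(A|B) = 0.1500/0.1510 = 0.9934

P(A|B) = 0.9934


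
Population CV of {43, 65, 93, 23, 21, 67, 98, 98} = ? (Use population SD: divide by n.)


Mean = 63.5000
SD = 29.8580
CV = (29.8580/63.5000)*100 = 47.0205%

CV = 47.0205%


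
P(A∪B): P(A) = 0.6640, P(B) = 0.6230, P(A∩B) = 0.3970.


P(A∪B) = 0.6640 + 0.6230 - 0.3970
= 1.2870 - 0.3970
= 0.8900

P(A∪B) = 0.8900


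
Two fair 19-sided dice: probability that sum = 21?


Total outcomes = 19×19 = 361
Favorable (sum = 21): 18
P = 18/361 = 0.0499

P = 0.0499


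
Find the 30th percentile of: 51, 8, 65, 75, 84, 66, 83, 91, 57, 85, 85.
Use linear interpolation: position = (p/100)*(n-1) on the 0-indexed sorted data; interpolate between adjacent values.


Sorted: 8, 51, 57, 65, 66, 75, 83, 84, 85, 85, 91
n = 11
Index = 30/100 * 10 = 3.0000
Lower = data[3] = 65, Upper = data[4] = 66
P30 = 65 + 0*(1) = 65.0000

P30 = 65.0000


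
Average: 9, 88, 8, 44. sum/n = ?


Sum = 9 + 88 + 8 + 44 = 149
n = 4
Mean = 149/4 = 37.2500

Mean = 37.2500


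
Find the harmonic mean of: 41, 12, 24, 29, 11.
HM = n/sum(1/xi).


Sum of reciprocals = 1/41 + 1/12 + 1/24 + 1/29 + 1/11 = 0.274782
HM = 5/0.274782 = 18.1962

HM = 18.1962


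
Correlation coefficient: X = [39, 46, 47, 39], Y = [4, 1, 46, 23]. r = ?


Mean X = 42.7500, Mean Y = 18.5000
SD X = 3.766630, SD Y = 17.979155
Cov = 24.375000
r = 24.375000/(3.766630*17.979155) = 0.3599

r = 0.3599


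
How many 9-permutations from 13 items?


P(13,9) = 13!/4!
= 6227020800/24
= 259459200

P(13,9) = 259459200


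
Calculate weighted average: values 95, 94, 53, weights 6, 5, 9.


Numerator = 95*6 + 94*5 + 53*9 = 1517
Denominator = 6 + 5 + 9 = 20
WM = 1517/20 = 75.8500

WM = 75.8500


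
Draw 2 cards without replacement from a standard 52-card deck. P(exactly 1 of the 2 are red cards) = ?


Hypergeometric: P(X=1) = C(26,1)·C(26,1) / C(52,2)
= 26 × 26 / 1326
= 676/1326 = 0.5098

P = 0.5098


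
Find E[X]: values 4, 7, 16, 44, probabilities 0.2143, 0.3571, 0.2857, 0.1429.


E[X] = 4*0.2143 + 7*0.3571 + 16*0.2857 + 44*0.1429
= 0.8572 + 2.4997 + 4.5712 + 6.2876
= 14.2157

E[X] = 14.2157


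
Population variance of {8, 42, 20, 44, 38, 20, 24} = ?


Mean = 28.0000
Squared deviations: 400.0000, 196.0000, 64.0000, 256.0000, 100.0000, 64.0000, 16.0000
Sum = 1096.0000
Variance = 1096.0000/7 = 156.5714

Variance = 156.5714


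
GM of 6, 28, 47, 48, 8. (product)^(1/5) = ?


Product = 6 × 28 × 47 × 48 × 8 = 3032064
GM = 3032064^(1/5) = 19.7855

GM = 19.7855


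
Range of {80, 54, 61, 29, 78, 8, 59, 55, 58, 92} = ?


Max = 92, Min = 8
Range = 92 - 8 = 84

Range = 84


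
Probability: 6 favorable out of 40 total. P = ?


P = 6/40 = 0.1500

P = 0.1500


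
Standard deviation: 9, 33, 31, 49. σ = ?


Mean = 30.5000
Variance = 202.7500
SD = sqrt(202.7500) = 14.2390

SD = 14.2390


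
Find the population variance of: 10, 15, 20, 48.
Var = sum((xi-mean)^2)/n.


Mean = 23.2500
Squared deviations: 175.5625, 68.0625, 10.5625, 612.5625
Sum = 866.7500
Variance = 866.7500/4 = 216.6875

Variance = 216.6875


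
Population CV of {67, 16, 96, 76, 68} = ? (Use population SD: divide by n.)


Mean = 64.6000
SD = 26.4394
CV = (26.4394/64.6000)*100 = 40.9278%

CV = 40.9278%


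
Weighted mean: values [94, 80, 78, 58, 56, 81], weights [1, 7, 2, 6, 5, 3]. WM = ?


Numerator = 94*1 + 80*7 + 78*2 + 58*6 + 56*5 + 81*3 = 1681
Denominator = 1 + 7 + 2 + 6 + 5 + 3 = 24
WM = 1681/24 = 70.0417

WM = 70.0417


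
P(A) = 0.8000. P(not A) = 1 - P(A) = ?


P(not A) = 1 - 0.8000 = 0.2000

P(not A) = 0.2000


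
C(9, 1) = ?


C(9,1) = 9!/(1! × 8!)
= 362880/(1 × 40320)
= 9

C(9,1) = 9


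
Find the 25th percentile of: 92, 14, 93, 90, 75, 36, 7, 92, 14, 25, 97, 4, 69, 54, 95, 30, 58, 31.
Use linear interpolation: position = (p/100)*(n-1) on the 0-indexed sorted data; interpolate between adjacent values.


Sorted: 4, 7, 14, 14, 25, 30, 31, 36, 54, 58, 69, 75, 90, 92, 92, 93, 95, 97
n = 18
Index = 25/100 * 17 = 4.2500
Lower = data[4] = 25, Upper = data[5] = 30
P25 = 25 + 0.2500*(5) = 26.2500

P25 = 26.2500
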